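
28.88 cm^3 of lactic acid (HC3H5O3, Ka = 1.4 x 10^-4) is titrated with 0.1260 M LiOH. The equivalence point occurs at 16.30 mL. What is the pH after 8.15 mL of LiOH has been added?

3.85

8.15 mL is exactly half the equivalence volume (16.30/2), i.e. the half-equivalence point.
There, n(HA) = n(A^-), so pH = pKa = -log(1.4 x 10^-4) = 3.85.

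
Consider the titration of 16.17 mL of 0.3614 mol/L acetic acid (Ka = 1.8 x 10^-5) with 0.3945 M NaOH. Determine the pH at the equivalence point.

n(CH3COOH) = 0.3614 x 0.01617 = 0.005844 mol; V(NaOH) at equivalence = 0.005844/0.3945 = 0.01481 L.
At equivalence all the acid is converted to CH3COO-; total volume = 0.01617 + 0.01481 = 0.03098 L, so [CH3COO-] = 0.005844/0.03098 = 0.1886 M.
Kb = Kw/Ka = 1.0e-14 / 1.8 x 10^-5 = 5.56e-10.
[OH^-] = sqrt(Kb x [CH3COO-]) = sqrt(5.56e-10 x 0.1886) = 1.02e-5 M.
pOH = 4.99, so pH = 14.00 - 4.99 = 9.01.

9.01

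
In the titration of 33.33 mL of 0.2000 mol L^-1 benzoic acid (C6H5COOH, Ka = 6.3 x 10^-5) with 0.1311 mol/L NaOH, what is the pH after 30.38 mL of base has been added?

Initial n(C6H5COOH) = 0.2000 x 0.03333 = 0.006666 mol.
n(NaOH) added = 0.1311 x 0.03038 = 0.003983 mol, converting that many moles of C6H5COOH to C6H5COO-.
Remaining n(C6H5COOH) = 0.002683 mol; n(C6H5COO-) = 0.003983 mol.
By Henderson-Hasselbalch, pH = pKa + log([A^-]/[HA]) = 4.20 + log(0.003983/0.002683) = 4.20 + (+0.17) = 4.37.

4.37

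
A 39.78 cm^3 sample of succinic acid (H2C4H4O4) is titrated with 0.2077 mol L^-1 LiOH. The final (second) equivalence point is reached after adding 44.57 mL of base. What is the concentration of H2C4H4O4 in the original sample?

0.116 M

n(LiOH) = 0.2077 x 0.04457 = 0.009257 mol.
At the final (second) equivalence point, 2 mol OH^- react per mol H2C4H4O4, so n(H2C4H4O4) = 0.009257 / 2 = 0.004629 mol.
[H2C4H4O4] = 0.004629 / 0.03978 L = 0.116 M.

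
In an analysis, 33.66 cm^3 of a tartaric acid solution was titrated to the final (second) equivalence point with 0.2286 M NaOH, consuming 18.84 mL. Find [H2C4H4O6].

n(NaOH) = 0.2286 x 0.01884 = 0.004307 mol.
At the final (second) equivalence point, 2 mol OH^- react per mol H2C4H4O6, so n(H2C4H4O6) = 0.004307 / 2 = 0.002153 mol.
[H2C4H4O6] = 0.002153 / 0.03366 L = 0.0640 M.

0.0640 M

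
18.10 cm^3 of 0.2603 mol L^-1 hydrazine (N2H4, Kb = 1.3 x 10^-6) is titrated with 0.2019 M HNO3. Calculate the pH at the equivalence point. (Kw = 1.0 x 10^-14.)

n(N2H4) = 0.2603 x 0.01810 = 0.004711 mol; V(HNO3) at equivalence = 0.004711/0.2019 = 0.02334 L.
At equivalence the base is fully converted to N2H5+; total volume = 0.04144 L, so [N2H5+] = 0.004711/0.04144 = 0.1137 M.
Ka(N2H5+) = Kw/Kb = 1.0e-14 / 1.3 x 10^-6 = 7.69e-9.
[H^+] = sqrt(Ka x [N2H5+]) = sqrt(7.69e-9 x 0.1137) = 2.96e-5 M.
pH = -log(2.96e-5) = 4.53.

4.53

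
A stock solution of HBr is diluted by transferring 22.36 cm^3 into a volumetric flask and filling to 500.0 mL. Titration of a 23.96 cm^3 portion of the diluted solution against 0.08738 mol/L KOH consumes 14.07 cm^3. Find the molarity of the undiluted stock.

1.15 M

n(KOH) = 0.08738 x 0.01407 = 0.001229 mol.
n(HBr) in the aliquot = 0.001229 mol.
[diluted HBr] = 0.001229 / 0.02396 = 0.05131 M.
Dilution factor = 500.0/22.36 = 22.36, so [stock] = 0.05131 x 22.36 = 1.15 M.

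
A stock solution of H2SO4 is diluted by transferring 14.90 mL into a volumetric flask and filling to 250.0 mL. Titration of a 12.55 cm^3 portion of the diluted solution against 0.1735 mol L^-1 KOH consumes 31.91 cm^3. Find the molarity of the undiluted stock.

n(KOH) = 0.1735 x 0.03191 = 0.005536 mol.
n(H2SO4) in the aliquot = 0.005536 x 1/2 = 0.002768 mol.
[diluted H2SO4] = 0.002768 / 0.01255 = 0.2206 M.
Dilution factor = 250.0/14.90 = 16.78, so [stock] = 0.2206 x 16.78 = 3.70 M.

3.70 M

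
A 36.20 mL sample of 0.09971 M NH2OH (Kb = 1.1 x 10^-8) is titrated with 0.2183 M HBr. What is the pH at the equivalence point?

3.60

n(NH2OH) = 0.09971 x 0.03620 = 0.003610 mol; V(HBr) at equivalence = 0.003610/0.2183 = 0.01653 L.
At equivalence the base is fully converted to NH3OH+; total volume = 0.05273 L, so [NH3OH+] = 0.003610/0.05273 = 0.06845 M.
Ka(NH3OH+) = Kw/Kb = 1.0e-14 / 1.1 x 10^-8 = 9.09e-7.
[H^+] = sqrt(Ka x [NH3OH+]) = sqrt(9.09e-7 x 0.06845) = 0.000249 M.
pH = -log(0.000249) = 3.60.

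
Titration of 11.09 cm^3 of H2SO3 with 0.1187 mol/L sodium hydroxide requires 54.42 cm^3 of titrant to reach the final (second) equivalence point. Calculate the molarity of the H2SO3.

n(NaOH) = 0.1187 x 0.05442 = 0.006460 mol.
At the final (second) equivalence point, 2 mol OH^- react per mol H2SO3, so n(H2SO3) = 0.006460 / 2 = 0.003230 mol.
[H2SO3] = 0.003230 / 0.01109 L = 0.291 M.

0.291 M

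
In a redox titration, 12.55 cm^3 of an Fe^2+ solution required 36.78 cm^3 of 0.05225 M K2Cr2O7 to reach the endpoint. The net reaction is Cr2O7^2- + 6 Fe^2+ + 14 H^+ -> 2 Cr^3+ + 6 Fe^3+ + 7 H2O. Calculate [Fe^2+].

0.919 M

n(K2Cr2O7) = 0.05225 x 0.03678 = 0.001922 mol.
From the balanced equation, 1 mol K2Cr2O7 reacts with 6 mol Fe^2+, so n(Fe^2+) = 0.001922 x 6/1 = 0.01153 mol.
[Fe^2+] = 0.01153 / 0.01255 L = 0.919 M.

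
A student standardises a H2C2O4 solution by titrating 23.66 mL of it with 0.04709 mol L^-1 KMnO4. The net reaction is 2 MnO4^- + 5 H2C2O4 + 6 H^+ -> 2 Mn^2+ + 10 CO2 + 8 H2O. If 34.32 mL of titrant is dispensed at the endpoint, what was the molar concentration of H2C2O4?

0.171 M

n(KMnO4) = 0.04709 x 0.03432 = 0.001616 mol.
From the balanced equation, 2 mol KMnO4 reacts with 5 mol H2C2O4, so n(H2C2O4) = 0.001616 x 5/2 = 0.004040 mol.
[H2C2O4] = 0.004040 / 0.02366 L = 0.171 M.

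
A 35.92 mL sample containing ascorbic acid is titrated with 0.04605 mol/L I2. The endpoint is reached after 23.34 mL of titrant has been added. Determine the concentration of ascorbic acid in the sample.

0.0299 M

n(I2) = 0.04605 x 0.02334 = 0.001075 mol.
From the balanced equation, 1 mol I2 reacts with 1 mol ascorbic acid, so n(ascorbic acid) = 0.001075 x 1/1 = 0.001075 mol.
[ascorbic acid] = 0.001075 / 0.03592 L = 0.0299 M.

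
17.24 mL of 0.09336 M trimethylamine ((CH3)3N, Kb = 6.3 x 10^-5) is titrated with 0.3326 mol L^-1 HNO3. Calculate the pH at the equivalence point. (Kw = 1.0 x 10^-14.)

5.47

n((CH3)3N) = 0.09336 x 0.01724 = 0.001610 mol; V(HNO3) at equivalence = 0.001610/0.3326 = 0.004839 L.
At equivalence the base is fully converted to (CH3)3NH+; total volume = 0.02208 L, so [(CH3)3NH+] = 0.001610/0.02208 = 0.07290 M.
Ka((CH3)3NH+) = Kw/Kb = 1.0e-14 / 6.3 x 10^-5 = 1.59e-10.
[H^+] = sqrt(Ka x [(CH3)3NH+]) = sqrt(1.59e-10 x 0.07290) = 3.40e-6 M.
pH = -log(3.40e-6) = 5.47.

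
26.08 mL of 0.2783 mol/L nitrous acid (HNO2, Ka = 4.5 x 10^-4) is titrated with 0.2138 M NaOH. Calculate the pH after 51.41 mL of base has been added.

n(acid) = 0.2783 x 0.02608 = 0.007258 mol; n(NaOH) added = 0.2138 x 0.05141 = 0.01099 mol.
Base is in excess by 0.01099 - 0.007258 = 0.003733 mol in a total volume of 0.07749 L.
[OH^-] = 0.003733/0.07749 = 0.04818 M, so pOH = 1.32 and pH = 14.00 - 1.32 = 12.68.

12.68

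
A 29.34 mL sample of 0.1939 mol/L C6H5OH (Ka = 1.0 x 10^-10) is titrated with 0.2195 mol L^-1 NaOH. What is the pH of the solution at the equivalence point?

n(C6H5OH) = 0.1939 x 0.02934 = 0.005689 mol; V(NaOH) at equivalence = 0.005689/0.2195 = 0.02592 L.
At equivalence all the acid is converted to C6H5O-; total volume = 0.02934 + 0.02592 = 0.05526 L, so [C6H5O-] = 0.005689/0.05526 = 0.1030 M.
Kb = Kw/Ka = 1.0e-14 / 1.0 x 10^-10 = 0.000100.
[OH^-] = sqrt(Kb x [C6H5O-]) = sqrt(0.000100 x 0.1030) = 0.00321 M.
pOH = 2.49, so pH = 14.00 - 2.49 = 11.51.

11.51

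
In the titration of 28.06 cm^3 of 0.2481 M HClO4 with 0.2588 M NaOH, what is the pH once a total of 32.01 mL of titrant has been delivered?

n(acid) = 0.2481 x 0.02806 = 0.006962 mol; n(NaOH) added = 0.2588 x 0.03201 = 0.008284 mol.
Base is in excess by 0.008284 - 0.006962 = 0.001323 mol in a total volume of 0.06007 L.
[OH^-] = 0.001323/0.06007 = 0.02202 M, so pOH = 1.66 and pH = 14.00 - 1.66 = 12.34.

12.34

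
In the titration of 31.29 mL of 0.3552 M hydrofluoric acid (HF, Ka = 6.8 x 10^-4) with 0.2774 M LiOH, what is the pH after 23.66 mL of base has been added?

3.33

Initial n(HF) = 0.3552 x 0.03129 = 0.01111 mol.
n(LiOH) added = 0.2774 x 0.02366 = 0.006563 mol, converting that many moles of HF to F-.
Remaining n(HF) = 0.004551 mol; n(F-) = 0.006563 mol.
By Henderson-Hasselbalch, pH = pKa + log([A^-]/[HA]) = 3.17 + log(0.006563/0.004551) = 3.17 + (+0.16) = 3.33.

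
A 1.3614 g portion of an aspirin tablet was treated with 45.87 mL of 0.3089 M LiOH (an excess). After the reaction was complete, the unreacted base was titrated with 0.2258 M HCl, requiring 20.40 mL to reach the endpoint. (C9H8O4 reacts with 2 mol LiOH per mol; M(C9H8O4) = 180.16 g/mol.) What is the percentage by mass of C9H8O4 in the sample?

Total n(LiOH) added = 0.3089 x 0.04587 = 0.01417 mol.
n(HCl) used = 0.2258 x 0.02040 = 0.004606 mol, which equals the excess n(LiOH).
So n(LiOH) consumed by the sample = 0.01417 - 0.004606 = 0.009563 mol.
n(C9H8O4) = 0.009563 / 2 = 0.004781 mol.
mass C9H8O4 = 0.004781 x 180.16 = 0.8614 g, so %C9H8O4 = 0.8614/1.3614 x 100 = 63.3%.

63.3%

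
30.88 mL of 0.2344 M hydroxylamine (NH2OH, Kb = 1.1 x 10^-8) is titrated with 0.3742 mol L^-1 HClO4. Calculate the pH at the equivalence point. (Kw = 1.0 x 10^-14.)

3.44

n(NH2OH) = 0.2344 x 0.03088 = 0.007238 mol; V(HClO4) at equivalence = 0.007238/0.3742 = 0.01934 L.
At equivalence the base is fully converted to NH3OH+; total volume = 0.05022 L, so [NH3OH+] = 0.007238/0.05022 = 0.1441 M.
Ka(NH3OH+) = Kw/Kb = 1.0e-14 / 1.1 x 10^-8 = 9.09e-7.
[H^+] = sqrt(Ka x [NH3OH+]) = sqrt(9.09e-7 x 0.1441) = 0.000362 M.
pH = -log(0.000362) = 3.44.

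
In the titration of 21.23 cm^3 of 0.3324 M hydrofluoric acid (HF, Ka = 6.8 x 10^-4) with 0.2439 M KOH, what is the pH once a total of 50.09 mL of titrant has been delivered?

n(acid) = 0.3324 x 0.02123 = 0.007057 mol; n(KOH) added = 0.2439 x 0.05009 = 0.01222 mol.
Base is in excess by 0.01222 - 0.007057 = 0.005160 mol in a total volume of 0.07132 L.
[OH^-] = 0.005160/0.07132 = 0.07235 M, so pOH = 1.14 and pH = 14.00 - 1.14 = 12.86.

12.86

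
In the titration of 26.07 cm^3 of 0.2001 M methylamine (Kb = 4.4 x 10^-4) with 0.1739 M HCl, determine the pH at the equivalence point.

n(CH3NH2) = 0.2001 x 0.02607 = 0.005217 mol; V(HCl) at equivalence = 0.005217/0.1739 = 0.03000 L.
At equivalence the base is fully converted to CH3NH3+; total volume = 0.05607 L, so [CH3NH3+] = 0.005217/0.05607 = 0.09304 M.
Ka(CH3NH3+) = Kw/Kb = 1.0e-14 / 4.4 x 10^-4 = 2.27e-11.
[H^+] = sqrt(Ka x [CH3NH3+]) = sqrt(2.27e-11 x 0.09304) = 1.45e-6 M.
pH = -log(1.45e-6) = 5.84.

5.84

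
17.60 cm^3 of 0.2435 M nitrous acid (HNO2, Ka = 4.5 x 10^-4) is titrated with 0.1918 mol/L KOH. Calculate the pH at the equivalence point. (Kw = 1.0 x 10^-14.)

8.19

n(HNO2) = 0.2435 x 0.01760 = 0.004286 mol; V(KOH) at equivalence = 0.004286/0.1918 = 0.02234 L.
At equivalence all the acid is converted to NO2-; total volume = 0.01760 + 0.02234 = 0.03994 L, so [NO2-] = 0.004286/0.03994 = 0.1073 M.
Kb = Kw/Ka = 1.0e-14 / 4.5 x 10^-4 = 2.22e-11.
[OH^-] = sqrt(Kb x [NO2-]) = sqrt(2.22e-11 x 0.1073) = 1.54e-6 M.
pOH = 5.81, so pH = 14.00 - 5.81 = 8.19.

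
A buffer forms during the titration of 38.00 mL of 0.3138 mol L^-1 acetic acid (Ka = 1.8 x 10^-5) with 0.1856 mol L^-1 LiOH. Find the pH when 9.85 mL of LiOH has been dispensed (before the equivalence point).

4.00

Initial n(CH3COOH) = 0.3138 x 0.03800 = 0.01192 mol.
n(LiOH) added = 0.1856 x 0.009850 = 0.001828 mol, converting that many moles of CH3COOH to CH3COO-.
Remaining n(CH3COOH) = 0.01010 mol; n(CH3COO-) = 0.001828 mol.
By Henderson-Hasselbalch, pH = pKa + log([A^-]/[HA]) = 4.74 + log(0.001828/0.01010) = 4.74 + (-0.74) = 4.00.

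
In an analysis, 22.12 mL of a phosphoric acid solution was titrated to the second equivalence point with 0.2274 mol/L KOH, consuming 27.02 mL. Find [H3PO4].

n(KOH) = 0.2274 x 0.02702 = 0.006144 mol.
At the second equivalence point, 2 mol OH^- react per mol H3PO4, so n(H3PO4) = 0.006144 / 2 = 0.003072 mol.
[H3PO4] = 0.003072 / 0.02212 L = 0.139 M.

0.139 M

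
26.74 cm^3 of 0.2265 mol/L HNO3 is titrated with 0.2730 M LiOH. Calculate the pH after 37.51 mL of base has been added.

12.81

n(acid) = 0.2265 x 0.02674 = 0.006057 mol; n(LiOH) added = 0.2730 x 0.03751 = 0.01024 mol.
Base is in excess by 0.01024 - 0.006057 = 0.004184 mol in a total volume of 0.06425 L.
[OH^-] = 0.004184/0.06425 = 0.06511 M, so pOH = 1.19 and pH = 14.00 - 1.19 = 12.81.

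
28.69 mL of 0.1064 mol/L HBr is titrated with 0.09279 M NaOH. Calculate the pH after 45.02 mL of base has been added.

12.18

n(acid) = 0.1064 x 0.02869 = 0.003053 mol; n(NaOH) added = 0.09279 x 0.04502 = 0.004177 mol.
Base is in excess by 0.004177 - 0.003053 = 0.001125 mol in a total volume of 0.07371 L.
[OH^-] = 0.001125/0.07371 = 0.01526 M, so pOH = 1.82 and pH = 14.00 - 1.82 = 12.18.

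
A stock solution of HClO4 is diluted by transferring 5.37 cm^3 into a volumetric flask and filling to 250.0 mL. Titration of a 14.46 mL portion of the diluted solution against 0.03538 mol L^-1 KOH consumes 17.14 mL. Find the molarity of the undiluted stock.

n(KOH) = 0.03538 x 0.01714 = 0.0006064 mol.
n(HClO4) in the aliquot = 0.0006064 mol.
[diluted HClO4] = 0.0006064 / 0.01446 = 0.04194 M.
Dilution factor = 250.0/5.370 = 46.55, so [stock] = 0.04194 x 46.55 = 1.95 M.

1.95 M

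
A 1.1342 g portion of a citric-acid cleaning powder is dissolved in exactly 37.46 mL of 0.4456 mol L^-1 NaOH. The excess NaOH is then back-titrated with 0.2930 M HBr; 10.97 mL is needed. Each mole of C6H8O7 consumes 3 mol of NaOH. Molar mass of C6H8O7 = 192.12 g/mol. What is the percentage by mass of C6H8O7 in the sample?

Total n(NaOH) added = 0.4456 x 0.03746 = 0.01669 mol.
n(HBr) used = 0.2930 x 0.01097 = 0.003214 mol, which equals the excess n(NaOH).
So n(NaOH) consumed by the sample = 0.01669 - 0.003214 = 0.01348 mol.
n(C6H8O7) = 0.01348 / 3 = 0.004493 mol.
mass C6H8O7 = 0.004493 x 192.12 = 0.8631 g, so %C6H8O7 = 0.8631/1.1342 x 100 = 76.1%.

76.1%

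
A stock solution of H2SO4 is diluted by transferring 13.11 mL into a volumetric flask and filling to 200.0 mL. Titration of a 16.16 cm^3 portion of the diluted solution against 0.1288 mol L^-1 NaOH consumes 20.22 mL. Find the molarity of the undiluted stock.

n(NaOH) = 0.1288 x 0.02022 = 0.002604 mol.
n(H2SO4) in the aliquot = 0.002604 x 1/2 = 0.001302 mol.
[diluted H2SO4] = 0.001302 / 0.01616 = 0.08058 M.
Dilution factor = 200.0/13.11 = 15.26, so [stock] = 0.08058 x 15.26 = 1.23 M.

1.23 M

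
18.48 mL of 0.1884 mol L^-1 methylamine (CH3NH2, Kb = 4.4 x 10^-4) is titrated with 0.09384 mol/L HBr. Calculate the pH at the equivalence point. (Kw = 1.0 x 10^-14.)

5.92

n(CH3NH2) = 0.1884 x 0.01848 = 0.003482 mol; V(HBr) at equivalence = 0.003482/0.09384 = 0.03710 L.
At equivalence the base is fully converted to CH3NH3+; total volume = 0.05558 L, so [CH3NH3+] = 0.003482/0.05558 = 0.06264 M.
Ka(CH3NH3+) = Kw/Kb = 1.0e-14 / 4.4 x 10^-4 = 2.27e-11.
[H^+] = sqrt(Ka x [CH3NH3+]) = sqrt(2.27e-11 x 0.06264) = 1.19e-6 M.
pH = -log(1.19e-6) = 5.92.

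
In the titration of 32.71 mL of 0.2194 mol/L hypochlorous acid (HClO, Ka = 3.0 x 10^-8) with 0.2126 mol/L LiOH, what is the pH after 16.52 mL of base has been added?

Initial n(HClO) = 0.2194 x 0.03271 = 0.007177 mol.
n(LiOH) added = 0.2126 x 0.01652 = 0.003512 mol, converting that many moles of HClO to ClO-.
Remaining n(HClO) = 0.003664 mol; n(ClO-) = 0.003512 mol.
By Henderson-Hasselbalch, pH = pKa + log([A^-]/[HA]) = 7.52 + log(0.003512/0.003664) = 7.52 + (-0.02) = 7.50.

7.50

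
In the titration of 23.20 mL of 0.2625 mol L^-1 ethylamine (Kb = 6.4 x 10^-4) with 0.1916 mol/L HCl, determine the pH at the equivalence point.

5.88

n(C2H5NH2) = 0.2625 x 0.02320 = 0.006090 mol; V(HCl) at equivalence = 0.006090/0.1916 = 0.03178 L.
At equivalence the base is fully converted to C2H5NH3+; total volume = 0.05498 L, so [C2H5NH3+] = 0.006090/0.05498 = 0.1108 M.
Ka(C2H5NH3+) = Kw/Kb = 1.0e-14 / 6.4 x 10^-4 = 1.56e-11.
[H^+] = sqrt(Ka x [C2H5NH3+]) = sqrt(1.56e-11 x 0.1108) = 1.32e-6 M.
pH = -log(1.32e-6) = 5.88.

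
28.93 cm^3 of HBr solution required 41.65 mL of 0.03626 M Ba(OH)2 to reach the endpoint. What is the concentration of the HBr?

n(Ba(OH)2) delivered = 0.03626 x 0.04165 = 0.001510 mol.
The reaction is 2 HBr + 1 Ba(OH)2, so n(HBr) = 0.001510 x 2/1 = 0.003020 mol.
[HBr] = 0.003020 mol / 0.02893 L = 0.104 M.

0.104 M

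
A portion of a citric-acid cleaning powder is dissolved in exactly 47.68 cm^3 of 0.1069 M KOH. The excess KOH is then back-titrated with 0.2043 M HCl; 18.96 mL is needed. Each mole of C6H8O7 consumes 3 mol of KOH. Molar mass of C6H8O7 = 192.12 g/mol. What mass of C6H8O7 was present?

0.0784 g

Total n(KOH) added = 0.1069 x 0.04768 = 0.005097 mol.
n(HCl) used = 0.2043 x 0.01896 = 0.003874 mol, which equals the excess n(KOH).
So n(KOH) consumed by the sample = 0.005097 - 0.003874 = 0.001223 mol.
n(C6H8O7) = 0.001223 / 3 = 0.0004078 mol.
mass = 0.0004078 mol x 192.12 g/mol = 0.0784 g.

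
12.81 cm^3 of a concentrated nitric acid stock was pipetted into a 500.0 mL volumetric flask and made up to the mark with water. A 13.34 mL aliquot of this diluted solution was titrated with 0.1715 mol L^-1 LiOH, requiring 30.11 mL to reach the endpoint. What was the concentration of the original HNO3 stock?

15.1 M

n(LiOH) = 0.1715 x 0.03011 = 0.005164 mol.
n(HNO3) in the aliquot = 0.005164 mol.
[diluted HNO3] = 0.005164 / 0.01334 = 0.3871 M.
Dilution factor = 500.0/12.81 = 39.03, so [stock] = 0.3871 x 39.03 = 15.1 M.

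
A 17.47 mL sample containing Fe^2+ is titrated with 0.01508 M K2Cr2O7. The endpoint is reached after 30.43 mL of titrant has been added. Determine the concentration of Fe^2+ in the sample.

0.158 M

n(K2Cr2O7) = 0.01508 x 0.03043 = 0.0004589 mol.
From the balanced equation, 1 mol K2Cr2O7 reacts with 6 mol Fe^2+, so n(Fe^2+) = 0.0004589 x 6/1 = 0.002753 mol.
[Fe^2+] = 0.002753 / 0.01747 L = 0.158 M.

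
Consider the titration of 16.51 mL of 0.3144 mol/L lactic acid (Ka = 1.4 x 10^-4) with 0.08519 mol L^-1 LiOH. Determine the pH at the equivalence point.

8.34

n(HC3H5O3) = 0.3144 x 0.01651 = 0.005191 mol; V(LiOH) at equivalence = 0.005191/0.08519 = 0.06093 L.
At equivalence all the acid is converted to C3H5O3-; total volume = 0.01651 + 0.06093 = 0.07744 L, so [C3H5O3-] = 0.005191/0.07744 = 0.06703 M.
Kb = Kw/Ka = 1.0e-14 / 1.4 x 10^-4 = 7.14e-11.
[OH^-] = sqrt(Kb x [C3H5O3-]) = sqrt(7.14e-11 x 0.06703) = 2.19e-6 M.
pOH = 5.66, so pH = 14.00 - 5.66 = 8.34.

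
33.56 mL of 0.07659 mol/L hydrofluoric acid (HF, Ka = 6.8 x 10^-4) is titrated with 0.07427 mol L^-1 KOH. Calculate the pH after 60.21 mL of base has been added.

12.31

n(acid) = 0.07659 x 0.03356 = 0.002570 mol; n(KOH) added = 0.07427 x 0.06021 = 0.004472 mol.
Base is in excess by 0.004472 - 0.002570 = 0.001901 mol in a total volume of 0.09377 L.
[OH^-] = 0.001901/0.09377 = 0.02028 M, so pOH = 1.69 and pH = 14.00 - 1.69 = 12.31.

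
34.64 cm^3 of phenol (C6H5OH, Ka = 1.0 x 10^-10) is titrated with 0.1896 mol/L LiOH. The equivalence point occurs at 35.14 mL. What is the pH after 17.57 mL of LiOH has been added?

17.57 mL is exactly half the equivalence volume (35.14/2), i.e. the half-equivalence point.
There, n(HA) = n(A^-), so pH = pKa = -log(1.0 x 10^-10) = 10.00.

10.00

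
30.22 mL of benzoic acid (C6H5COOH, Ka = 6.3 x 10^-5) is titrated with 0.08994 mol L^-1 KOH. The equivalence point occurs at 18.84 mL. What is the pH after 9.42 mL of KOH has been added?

4.20

9.42 mL is exactly half the equivalence volume (18.84/2), i.e. the half-equivalence point.
There, n(HA) = n(A^-), so pH = pKa = -log(6.3 x 10^-5) = 4.20.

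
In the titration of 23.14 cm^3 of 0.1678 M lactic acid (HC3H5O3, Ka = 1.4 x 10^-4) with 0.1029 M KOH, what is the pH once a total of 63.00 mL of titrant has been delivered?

n(acid) = 0.1678 x 0.02314 = 0.003883 mol; n(KOH) added = 0.1029 x 0.06300 = 0.006483 mol.
Base is in excess by 0.006483 - 0.003883 = 0.002600 mol in a total volume of 0.08614 L.
[OH^-] = 0.002600/0.08614 = 0.03018 M, so pOH = 1.52 and pH = 14.00 - 1.52 = 12.48.

12.48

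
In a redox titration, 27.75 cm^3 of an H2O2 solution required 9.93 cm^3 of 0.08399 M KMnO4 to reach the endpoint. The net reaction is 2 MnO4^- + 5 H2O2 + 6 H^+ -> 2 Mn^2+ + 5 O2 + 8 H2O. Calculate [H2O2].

0.0751 M

n(KMnO4) = 0.08399 x 0.009930 = 0.0008340 mol.
From the balanced equation, 2 mol KMnO4 reacts with 5 mol H2O2, so n(H2O2) = 0.0008340 x 5/2 = 0.002085 mol.
[H2O2] = 0.002085 / 0.02775 L = 0.0751 M.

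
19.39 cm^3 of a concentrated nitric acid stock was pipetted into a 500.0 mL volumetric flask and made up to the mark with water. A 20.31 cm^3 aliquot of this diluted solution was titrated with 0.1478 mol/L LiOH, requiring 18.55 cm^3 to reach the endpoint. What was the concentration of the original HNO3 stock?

n(LiOH) = 0.1478 x 0.01855 = 0.002742 mol.
n(HNO3) in the aliquot = 0.002742 mol.
[diluted HNO3] = 0.002742 / 0.02031 = 0.1350 M.
Dilution factor = 500.0/19.39 = 25.79, so [stock] = 0.1350 x 25.79 = 3.48 M.

3.48 M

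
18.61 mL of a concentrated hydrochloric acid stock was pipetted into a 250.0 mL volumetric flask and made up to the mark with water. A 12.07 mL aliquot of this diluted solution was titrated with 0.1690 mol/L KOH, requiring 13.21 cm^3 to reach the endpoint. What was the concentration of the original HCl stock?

2.48 M

n(KOH) = 0.1690 x 0.01321 = 0.002232 mol.
n(HCl) in the aliquot = 0.002232 mol.
[diluted HCl] = 0.002232 / 0.01207 = 0.1850 M.
Dilution factor = 250.0/18.61 = 13.43, so [stock] = 0.1850 x 13.43 = 2.48 M.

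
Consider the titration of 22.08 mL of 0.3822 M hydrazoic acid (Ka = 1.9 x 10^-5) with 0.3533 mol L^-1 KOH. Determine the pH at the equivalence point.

8.99

n(HN3) = 0.3822 x 0.02208 = 0.008439 mol; V(KOH) at equivalence = 0.008439/0.3533 = 0.02389 L.
At equivalence all the acid is converted to N3-; total volume = 0.02208 + 0.02389 = 0.04597 L, so [N3-] = 0.008439/0.04597 = 0.1836 M.
Kb = Kw/Ka = 1.0e-14 / 1.9 x 10^-5 = 5.26e-10.
[OH^-] = sqrt(Kb x [N3-]) = sqrt(5.26e-10 x 0.1836) = 9.83e-6 M.
pOH = 5.01, so pH = 14.00 - 5.01 = 8.99.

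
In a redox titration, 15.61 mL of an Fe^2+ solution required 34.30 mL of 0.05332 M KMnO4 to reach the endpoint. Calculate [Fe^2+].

0.586 M

n(KMnO4) = 0.05332 x 0.03430 = 0.001829 mol.
From the balanced equation, 1 mol KMnO4 reacts with 5 mol Fe^2+, so n(Fe^2+) = 0.001829 x 5/1 = 0.009144 mol.
[Fe^2+] = 0.009144 / 0.01561 L = 0.586 M.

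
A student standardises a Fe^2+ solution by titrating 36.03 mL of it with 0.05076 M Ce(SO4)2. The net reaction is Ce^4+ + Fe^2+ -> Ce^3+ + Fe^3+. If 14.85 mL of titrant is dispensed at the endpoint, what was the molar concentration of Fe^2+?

n(Ce(SO4)2) = 0.05076 x 0.01485 = 0.0007538 mol.
From the balanced equation, 1 mol Ce(SO4)2 reacts with 1 mol Fe^2+, so n(Fe^2+) = 0.0007538 x 1/1 = 0.0007538 mol.
[Fe^2+] = 0.0007538 / 0.03603 L = 0.0209 M.

0.0209 M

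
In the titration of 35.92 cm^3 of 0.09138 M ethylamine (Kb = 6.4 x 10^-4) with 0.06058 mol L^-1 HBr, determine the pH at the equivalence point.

6.12

n(C2H5NH2) = 0.09138 x 0.03592 = 0.003282 mol; V(HBr) at equivalence = 0.003282/0.06058 = 0.05418 L.
At equivalence the base is fully converted to C2H5NH3+; total volume = 0.09010 L, so [C2H5NH3+] = 0.003282/0.09010 = 0.03643 M.
Ka(C2H5NH3+) = Kw/Kb = 1.0e-14 / 6.4 x 10^-4 = 1.56e-11.
[H^+] = sqrt(Ka x [C2H5NH3+]) = sqrt(1.56e-11 x 0.03643) = 7.54e-7 M.
pH = -log(7.54e-7) = 6.12.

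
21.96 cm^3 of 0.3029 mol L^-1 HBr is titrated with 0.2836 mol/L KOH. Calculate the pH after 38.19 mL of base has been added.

12.84

n(acid) = 0.3029 x 0.02196 = 0.006652 mol; n(KOH) added = 0.2836 x 0.03819 = 0.01083 mol.
Base is in excess by 0.01083 - 0.006652 = 0.004179 mol in a total volume of 0.06015 L.
[OH^-] = 0.004179/0.06015 = 0.06948 M, so pOH = 1.16 and pH = 14.00 - 1.16 = 12.84.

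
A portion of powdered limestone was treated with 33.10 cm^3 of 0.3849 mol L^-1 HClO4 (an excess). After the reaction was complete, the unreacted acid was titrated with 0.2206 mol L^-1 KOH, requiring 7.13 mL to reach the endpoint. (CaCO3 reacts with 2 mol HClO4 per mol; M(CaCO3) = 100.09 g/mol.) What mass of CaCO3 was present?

0.559 g

Total n(HClO4) added = 0.3849 x 0.03310 = 0.01274 mol.
n(KOH) used = 0.2206 x 0.007130 = 0.001573 mol, which equals the excess n(HClO4).
So n(HClO4) consumed by the sample = 0.01274 - 0.001573 = 0.01117 mol.
n(CaCO3) = 0.01117 / 2 = 0.005584 mol.
mass = 0.005584 mol x 100.09 g/mol = 0.559 g.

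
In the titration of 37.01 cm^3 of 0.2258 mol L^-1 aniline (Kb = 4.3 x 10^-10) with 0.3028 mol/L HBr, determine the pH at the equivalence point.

2.76

n(C6H5NH2) = 0.2258 x 0.03701 = 0.008357 mol; V(HBr) at equivalence = 0.008357/0.3028 = 0.02760 L.
At equivalence the base is fully converted to C6H5NH3+; total volume = 0.06461 L, so [C6H5NH3+] = 0.008357/0.06461 = 0.1293 M.
Ka(C6H5NH3+) = Kw/Kb = 1.0e-14 / 4.3 x 10^-10 = 2.33e-5.
[H^+] = sqrt(Ka x [C6H5NH3+]) = sqrt(2.33e-5 x 0.1293) = 0.00173 M.
pH = -log(0.00173) = 2.76.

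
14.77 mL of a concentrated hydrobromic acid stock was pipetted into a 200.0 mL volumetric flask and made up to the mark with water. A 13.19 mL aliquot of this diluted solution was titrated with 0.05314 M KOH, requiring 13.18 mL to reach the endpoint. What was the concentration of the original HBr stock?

0.719 M

n(KOH) = 0.05314 x 0.01318 = 0.0007004 mol.
n(HBr) in the aliquot = 0.0007004 mol.
[diluted HBr] = 0.0007004 / 0.01319 = 0.05310 M.
Dilution factor = 200.0/14.77 = 13.54, so [stock] = 0.05310 x 13.54 = 0.719 M.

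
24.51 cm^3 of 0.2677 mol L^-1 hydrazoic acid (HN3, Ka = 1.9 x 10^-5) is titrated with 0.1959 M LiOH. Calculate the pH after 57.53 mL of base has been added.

n(acid) = 0.2677 x 0.02451 = 0.006561 mol; n(LiOH) added = 0.1959 x 0.05753 = 0.01127 mol.
Base is in excess by 0.01127 - 0.006561 = 0.004709 mol in a total volume of 0.08204 L.
[OH^-] = 0.004709/0.08204 = 0.05740 M, so pOH = 1.24 and pH = 14.00 - 1.24 = 12.76.

12.76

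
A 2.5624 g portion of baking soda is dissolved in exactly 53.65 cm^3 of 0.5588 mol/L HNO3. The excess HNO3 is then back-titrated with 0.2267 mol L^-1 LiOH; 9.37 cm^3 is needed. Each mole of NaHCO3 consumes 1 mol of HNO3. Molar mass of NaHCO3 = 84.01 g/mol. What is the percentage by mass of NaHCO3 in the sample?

91.3%

Total n(HNO3) added = 0.5588 x 0.05365 = 0.02998 mol.
n(LiOH) used = 0.2267 x 0.009370 = 0.002124 mol, which equals the excess n(HNO3).
So n(HNO3) consumed by the sample = 0.02998 - 0.002124 = 0.02786 mol.
n(NaHCO3) = 0.02786 / 1 = 0.02786 mol.
mass NaHCO3 = 0.02786 x 84.01 = 2.340 g, so %NaHCO3 = 2.340/2.5624 x 100 = 91.3%.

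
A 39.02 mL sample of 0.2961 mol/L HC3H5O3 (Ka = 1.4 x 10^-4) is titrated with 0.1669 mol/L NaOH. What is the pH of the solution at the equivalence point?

n(HC3H5O3) = 0.2961 x 0.03902 = 0.01155 mol; V(NaOH) at equivalence = 0.01155/0.1669 = 0.06923 L.
At equivalence all the acid is converted to C3H5O3-; total volume = 0.03902 + 0.06923 = 0.1082 L, so [C3H5O3-] = 0.01155/0.1082 = 0.1067 M.
Kb = Kw/Ka = 1.0e-14 / 1.4 x 10^-4 = 7.14e-11.
[OH^-] = sqrt(Kb x [C3H5O3-]) = sqrt(7.14e-11 x 0.1067) = 2.76e-6 M.
pOH = 5.56, so pH = 14.00 - 5.56 = 8.44.

8.44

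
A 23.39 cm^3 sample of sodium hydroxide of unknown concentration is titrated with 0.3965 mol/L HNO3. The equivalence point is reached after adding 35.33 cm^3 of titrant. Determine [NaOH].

0.599 M

n(HNO3) delivered = 0.3965 x 0.03533 = 0.01401 mol.
For a 1:1 reaction, n(NaOH) = 0.01401 mol.
[NaOH] = 0.01401 mol / 0.02339 L = 0.599 M.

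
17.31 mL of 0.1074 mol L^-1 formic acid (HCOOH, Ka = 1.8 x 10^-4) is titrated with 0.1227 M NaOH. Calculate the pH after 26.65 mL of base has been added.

n(acid) = 0.1074 x 0.01731 = 0.001859 mol; n(NaOH) added = 0.1227 x 0.02665 = 0.003270 mol.
Base is in excess by 0.003270 - 0.001859 = 0.001411 mol in a total volume of 0.04396 L.
[OH^-] = 0.001411/0.04396 = 0.03209 M, so pOH = 1.49 and pH = 14.00 - 1.49 = 12.51.

12.51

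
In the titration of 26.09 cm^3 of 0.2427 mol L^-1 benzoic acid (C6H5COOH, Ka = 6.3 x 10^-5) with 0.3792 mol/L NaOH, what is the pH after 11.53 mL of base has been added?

4.55

Initial n(C6H5COOH) = 0.2427 x 0.02609 = 0.006332 mol.
n(NaOH) added = 0.3792 x 0.01153 = 0.004372 mol, converting that many moles of C6H5COOH to C6H5COO-.
Remaining n(C6H5COOH) = 0.001960 mol; n(C6H5COO-) = 0.004372 mol.
By Henderson-Hasselbalch, pH = pKa + log([A^-]/[HA]) = 4.20 + log(0.004372/0.001960) = 4.20 + (+0.35) = 4.55.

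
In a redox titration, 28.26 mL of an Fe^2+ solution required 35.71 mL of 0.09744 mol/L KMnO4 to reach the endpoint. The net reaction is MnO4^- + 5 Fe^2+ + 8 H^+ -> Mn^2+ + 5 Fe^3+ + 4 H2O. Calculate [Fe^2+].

n(KMnO4) = 0.09744 x 0.03571 = 0.003480 mol.
From the balanced equation, 1 mol KMnO4 reacts with 5 mol Fe^2+, so n(Fe^2+) = 0.003480 x 5/1 = 0.01740 mol.
[Fe^2+] = 0.01740 / 0.02826 L = 0.616 M.

0.616 M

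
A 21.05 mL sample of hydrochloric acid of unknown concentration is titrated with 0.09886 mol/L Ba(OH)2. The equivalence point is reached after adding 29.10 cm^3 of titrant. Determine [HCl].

0.273 M

n(Ba(OH)2) delivered = 0.09886 x 0.02910 = 0.002877 mol.
The reaction is 2 HCl + 1 Ba(OH)2, so n(HCl) = 0.002877 x 2/1 = 0.005754 mol.
[HCl] = 0.005754 mol / 0.02105 L = 0.273 M.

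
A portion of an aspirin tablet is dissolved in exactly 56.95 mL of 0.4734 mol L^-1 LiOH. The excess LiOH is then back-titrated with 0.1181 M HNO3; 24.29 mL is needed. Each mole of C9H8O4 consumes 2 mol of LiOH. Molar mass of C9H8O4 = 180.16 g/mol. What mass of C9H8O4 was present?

2.17 g

Total n(LiOH) added = 0.4734 x 0.05695 = 0.02696 mol.
n(HNO3) used = 0.1181 x 0.02429 = 0.002869 mol, which equals the excess n(LiOH).
So n(LiOH) consumed by the sample = 0.02696 - 0.002869 = 0.02409 mol.
n(C9H8O4) = 0.02409 / 2 = 0.01205 mol.
mass = 0.01205 mol x 180.16 g/mol = 2.17 g.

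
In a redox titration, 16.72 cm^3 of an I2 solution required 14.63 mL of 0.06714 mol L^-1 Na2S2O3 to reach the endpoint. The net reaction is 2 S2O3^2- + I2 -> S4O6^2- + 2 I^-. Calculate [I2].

0.0294 M

n(Na2S2O3) = 0.06714 x 0.01463 = 0.0009823 mol.
From the balanced equation, 2 mol Na2S2O3 reacts with 1 mol I2, so n(I2) = 0.0009823 x 1/2 = 0.0004911 mol.
[I2] = 0.0004911 / 0.01672 L = 0.0294 M.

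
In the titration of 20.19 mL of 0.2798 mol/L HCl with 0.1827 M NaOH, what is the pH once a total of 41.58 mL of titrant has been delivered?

12.50

n(acid) = 0.2798 x 0.02019 = 0.005649 mol; n(NaOH) added = 0.1827 x 0.04158 = 0.007597 mol.
Base is in excess by 0.007597 - 0.005649 = 0.001948 mol in a total volume of 0.06177 L.
[OH^-] = 0.001948/0.06177 = 0.03153 M, so pOH = 1.50 and pH = 14.00 - 1.50 = 12.50.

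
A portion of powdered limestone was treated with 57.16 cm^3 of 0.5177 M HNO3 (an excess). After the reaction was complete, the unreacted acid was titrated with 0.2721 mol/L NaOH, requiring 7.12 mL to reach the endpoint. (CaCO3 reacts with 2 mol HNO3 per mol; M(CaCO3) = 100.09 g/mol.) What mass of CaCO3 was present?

1.38 g

Total n(HNO3) added = 0.5177 x 0.05716 = 0.02959 mol.
n(NaOH) used = 0.2721 x 0.007120 = 0.001937 mol, which equals the excess n(HNO3).
So n(HNO3) consumed by the sample = 0.02959 - 0.001937 = 0.02765 mol.
n(CaCO3) = 0.02765 / 2 = 0.01383 mol.
mass = 0.01383 mol x 100.09 g/mol = 1.38 g.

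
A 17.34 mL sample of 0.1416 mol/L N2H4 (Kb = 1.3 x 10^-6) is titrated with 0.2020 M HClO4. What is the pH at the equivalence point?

4.60

n(N2H4) = 0.1416 x 0.01734 = 0.002455 mol; V(HClO4) at equivalence = 0.002455/0.2020 = 0.01216 L.
At equivalence the base is fully converted to N2H5+; total volume = 0.02950 L, so [N2H5+] = 0.002455/0.02950 = 0.08325 M.
Ka(N2H5+) = Kw/Kb = 1.0e-14 / 1.3 x 10^-6 = 7.69e-9.
[H^+] = sqrt(Ka x [N2H5+]) = sqrt(7.69e-9 x 0.08325) = 2.53e-5 M.
pH = -log(2.53e-5) = 4.60.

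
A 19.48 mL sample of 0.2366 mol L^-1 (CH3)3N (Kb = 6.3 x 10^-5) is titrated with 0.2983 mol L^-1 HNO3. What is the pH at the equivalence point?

5.34

n((CH3)3N) = 0.2366 x 0.01948 = 0.004609 mol; V(HNO3) at equivalence = 0.004609/0.2983 = 0.01545 L.
At equivalence the base is fully converted to (CH3)3NH+; total volume = 0.03493 L, so [(CH3)3NH+] = 0.004609/0.03493 = 0.1319 M.
Ka((CH3)3NH+) = Kw/Kb = 1.0e-14 / 6.3 x 10^-5 = 1.59e-10.
[H^+] = sqrt(Ka x [(CH3)3NH+]) = sqrt(1.59e-10 x 0.1319) = 4.58e-6 M.
pH = -log(4.58e-6) = 5.34.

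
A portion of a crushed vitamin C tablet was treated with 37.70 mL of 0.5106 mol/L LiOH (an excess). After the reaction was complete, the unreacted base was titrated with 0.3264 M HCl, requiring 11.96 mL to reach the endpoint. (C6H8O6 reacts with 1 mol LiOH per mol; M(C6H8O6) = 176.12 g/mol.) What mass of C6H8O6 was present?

Total n(LiOH) added = 0.5106 x 0.03770 = 0.01925 mol.
n(HCl) used = 0.3264 x 0.01196 = 0.003904 mol, which equals the excess n(LiOH).
So n(LiOH) consumed by the sample = 0.01925 - 0.003904 = 0.01535 mol.
n(C6H8O6) = 0.01535 / 1 = 0.01535 mol.
mass = 0.01535 mol x 176.12 g/mol = 2.70 g.

2.70 g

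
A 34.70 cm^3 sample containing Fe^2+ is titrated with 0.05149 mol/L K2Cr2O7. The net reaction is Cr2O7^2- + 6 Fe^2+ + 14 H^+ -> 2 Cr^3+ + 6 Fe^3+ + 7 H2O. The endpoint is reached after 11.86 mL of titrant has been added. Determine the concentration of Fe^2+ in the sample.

0.106 M

n(K2Cr2O7) = 0.05149 x 0.01186 = 0.0006107 mol.
From the balanced equation, 1 mol K2Cr2O7 reacts with 6 mol Fe^2+, so n(Fe^2+) = 0.0006107 x 6/1 = 0.003664 mol.
[Fe^2+] = 0.003664 / 0.03470 L = 0.106 M.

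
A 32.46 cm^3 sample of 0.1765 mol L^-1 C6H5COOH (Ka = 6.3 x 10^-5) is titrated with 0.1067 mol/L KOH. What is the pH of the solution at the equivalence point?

n(C6H5COOH) = 0.1765 x 0.03246 = 0.005729 mol; V(KOH) at equivalence = 0.005729/0.1067 = 0.05369 L.
At equivalence all the acid is converted to C6H5COO-; total volume = 0.03246 + 0.05369 = 0.08615 L, so [C6H5COO-] = 0.005729/0.08615 = 0.06650 M.
Kb = Kw/Ka = 1.0e-14 / 6.3 x 10^-5 = 1.59e-10.
[OH^-] = sqrt(Kb x [C6H5COO-]) = sqrt(1.59e-10 x 0.06650) = 3.25e-6 M.
pOH = 5.49, so pH = 14.00 - 5.49 = 8.51.

8.51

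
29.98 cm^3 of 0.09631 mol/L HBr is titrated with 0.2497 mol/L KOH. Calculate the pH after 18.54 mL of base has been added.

12.56

n(acid) = 0.09631 x 0.02998 = 0.002887 mol; n(KOH) added = 0.2497 x 0.01854 = 0.004629 mol.
Base is in excess by 0.004629 - 0.002887 = 0.001742 mol in a total volume of 0.04852 L.
[OH^-] = 0.001742/0.04852 = 0.03590 M, so pOH = 1.44 and pH = 14.00 - 1.44 = 12.56.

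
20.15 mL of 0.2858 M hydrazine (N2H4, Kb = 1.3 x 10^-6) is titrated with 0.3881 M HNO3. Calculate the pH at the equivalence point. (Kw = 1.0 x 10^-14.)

n(N2H4) = 0.2858 x 0.02015 = 0.005759 mol; V(HNO3) at equivalence = 0.005759/0.3881 = 0.01484 L.
At equivalence the base is fully converted to N2H5+; total volume = 0.03499 L, so [N2H5+] = 0.005759/0.03499 = 0.1646 M.
Ka(N2H5+) = Kw/Kb = 1.0e-14 / 1.3 x 10^-6 = 7.69e-9.
[H^+] = sqrt(Ka x [N2H5+]) = sqrt(7.69e-9 x 0.1646) = 3.56e-5 M.
pH = -log(3.56e-5) = 4.45.

4.45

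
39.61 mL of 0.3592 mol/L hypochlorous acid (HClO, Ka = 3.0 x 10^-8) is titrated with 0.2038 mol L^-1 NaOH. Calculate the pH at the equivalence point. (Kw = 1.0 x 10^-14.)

10.32

n(HClO) = 0.3592 x 0.03961 = 0.01423 mol; V(NaOH) at equivalence = 0.01423/0.2038 = 0.06981 L.
At equivalence all the acid is converted to ClO-; total volume = 0.03961 + 0.06981 = 0.1094 L, so [ClO-] = 0.01423/0.1094 = 0.1300 M.
Kb = Kw/Ka = 1.0e-14 / 3.0 x 10^-8 = 3.33e-7.
[OH^-] = sqrt(Kb x [ClO-]) = sqrt(3.33e-7 x 0.1300) = 0.000208 M.
pOH = 3.68, so pH = 14.00 - 3.68 = 10.32.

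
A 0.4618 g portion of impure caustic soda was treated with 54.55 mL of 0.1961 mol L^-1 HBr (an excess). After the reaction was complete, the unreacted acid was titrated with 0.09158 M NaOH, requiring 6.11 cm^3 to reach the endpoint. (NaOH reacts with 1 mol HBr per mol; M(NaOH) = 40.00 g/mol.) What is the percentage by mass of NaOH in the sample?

Total n(HBr) added = 0.1961 x 0.05455 = 0.01070 mol.
n(NaOH) used = 0.09158 x 0.006110 = 0.0005596 mol, which equals the excess n(HBr).
So n(HBr) consumed by the sample = 0.01070 - 0.0005596 = 0.01014 mol.
n(NaOH) = 0.01014 / 1 = 0.01014 mol.
mass NaOH = 0.01014 x 40.00 = 0.4055 g, so %NaOH = 0.4055/0.4618 x 100 = 87.8%.

87.8%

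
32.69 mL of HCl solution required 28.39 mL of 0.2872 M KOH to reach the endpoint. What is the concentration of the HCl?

0.249 M

n(KOH) delivered = 0.2872 x 0.02839 = 0.008154 mol.
For a 1:1 reaction, n(HCl) = 0.008154 mol.
[HCl] = 0.008154 mol / 0.03269 L = 0.249 M.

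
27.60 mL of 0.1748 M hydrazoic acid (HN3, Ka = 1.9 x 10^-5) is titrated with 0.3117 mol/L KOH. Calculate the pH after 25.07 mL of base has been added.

12.75

n(acid) = 0.1748 x 0.02760 = 0.004824 mol; n(KOH) added = 0.3117 x 0.02507 = 0.007814 mol.
Base is in excess by 0.007814 - 0.004824 = 0.002990 mol in a total volume of 0.05267 L.
[OH^-] = 0.002990/0.05267 = 0.05677 M, so pOH = 1.25 and pH = 14.00 - 1.25 = 12.75.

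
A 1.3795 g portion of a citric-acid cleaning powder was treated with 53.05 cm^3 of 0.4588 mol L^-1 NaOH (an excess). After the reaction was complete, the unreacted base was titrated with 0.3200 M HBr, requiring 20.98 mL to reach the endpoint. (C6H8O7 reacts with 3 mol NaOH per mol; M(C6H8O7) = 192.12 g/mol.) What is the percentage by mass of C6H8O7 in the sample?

Total n(NaOH) added = 0.4588 x 0.05305 = 0.02434 mol.
n(HBr) used = 0.3200 x 0.02098 = 0.006714 mol, which equals the excess n(NaOH).
So n(NaOH) consumed by the sample = 0.02434 - 0.006714 = 0.01763 mol.
n(C6H8O7) = 0.01763 / 3 = 0.005875 mol.
mass C6H8O7 = 0.005875 x 192.12 = 1.129 g, so %C6H8O7 = 1.129/1.3795 x 100 = 81.8%.

81.8%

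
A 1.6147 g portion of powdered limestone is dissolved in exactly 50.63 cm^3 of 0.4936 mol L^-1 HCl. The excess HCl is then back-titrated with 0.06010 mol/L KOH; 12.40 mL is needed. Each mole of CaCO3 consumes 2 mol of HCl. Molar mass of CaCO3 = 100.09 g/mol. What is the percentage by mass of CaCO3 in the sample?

Total n(HCl) added = 0.4936 x 0.05063 = 0.02499 mol.
n(KOH) used = 0.06010 x 0.01240 = 0.0007452 mol, which equals the excess n(HCl).
So n(HCl) consumed by the sample = 0.02499 - 0.0007452 = 0.02425 mol.
n(CaCO3) = 0.02425 / 2 = 0.01212 mol.
mass CaCO3 = 0.01212 x 100.09 = 1.213 g, so %CaCO3 = 1.213/1.6147 x 100 = 75.1%.

75.1%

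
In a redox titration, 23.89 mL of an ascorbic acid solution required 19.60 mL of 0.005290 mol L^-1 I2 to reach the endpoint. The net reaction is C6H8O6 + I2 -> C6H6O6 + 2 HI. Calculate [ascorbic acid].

n(I2) = 0.005290 x 0.01960 = 0.0001037 mol.
From the balanced equation, 1 mol I2 reacts with 1 mol ascorbic acid, so n(ascorbic acid) = 0.0001037 x 1/1 = 0.0001037 mol.
[ascorbic acid] = 0.0001037 / 0.02389 L = 0.00434 M.

0.00434 M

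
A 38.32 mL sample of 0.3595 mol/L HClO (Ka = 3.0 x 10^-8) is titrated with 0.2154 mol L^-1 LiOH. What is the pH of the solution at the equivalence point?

10.33

n(HClO) = 0.3595 x 0.03832 = 0.01378 mol; V(LiOH) at equivalence = 0.01378/0.2154 = 0.06396 L.
At equivalence all the acid is converted to ClO-; total volume = 0.03832 + 0.06396 = 0.1023 L, so [ClO-] = 0.01378/0.1023 = 0.1347 M.
Kb = Kw/Ka = 1.0e-14 / 3.0 x 10^-8 = 3.33e-7.
[OH^-] = sqrt(Kb x [ClO-]) = sqrt(3.33e-7 x 0.1347) = 0.000212 M.
pOH = 3.67, so pH = 14.00 - 3.67 = 10.33.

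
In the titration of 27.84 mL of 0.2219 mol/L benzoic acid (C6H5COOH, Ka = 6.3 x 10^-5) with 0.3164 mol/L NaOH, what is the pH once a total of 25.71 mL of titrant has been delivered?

12.56

n(acid) = 0.2219 x 0.02784 = 0.006178 mol; n(NaOH) added = 0.3164 x 0.02571 = 0.008135 mol.
Base is in excess by 0.008135 - 0.006178 = 0.001957 mol in a total volume of 0.05355 L.
[OH^-] = 0.001957/0.05355 = 0.03654 M, so pOH = 1.44 and pH = 14.00 - 1.44 = 12.56.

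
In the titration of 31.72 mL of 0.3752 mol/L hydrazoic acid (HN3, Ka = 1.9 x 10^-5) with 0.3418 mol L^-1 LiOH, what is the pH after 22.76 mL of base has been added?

Initial n(HN3) = 0.3752 x 0.03172 = 0.01190 mol.
n(LiOH) added = 0.3418 x 0.02276 = 0.007779 mol, converting that many moles of HN3 to N3-.
Remaining n(HN3) = 0.004122 mol; n(N3-) = 0.007779 mol.
By Henderson-Hasselbalch, pH = pKa + log([A^-]/[HA]) = 4.72 + log(0.007779/0.004122) = 4.72 + (+0.28) = 5.00.

5.00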